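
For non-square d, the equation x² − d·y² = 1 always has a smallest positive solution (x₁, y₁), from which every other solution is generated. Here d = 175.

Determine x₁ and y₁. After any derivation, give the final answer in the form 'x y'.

d=175: √d = [13; 4,2,1,2,4,26] (ℓ=6, even), read p_5/q_5
i=0: a=13 ⇒ p=13, q=1
i=1: a=4 ⇒ p=53, q=4
i=2: a=2 ⇒ p=119, q=9
i=3: a=1 ⇒ p=172, q=13
i=4: a=2 ⇒ p=463, q=35
i=5: a=4 ⇒ p=2024, q=153
→ (2024, 153).  Check: 2024²=4096576, 175·153²=4096575, difference 1.

2024 153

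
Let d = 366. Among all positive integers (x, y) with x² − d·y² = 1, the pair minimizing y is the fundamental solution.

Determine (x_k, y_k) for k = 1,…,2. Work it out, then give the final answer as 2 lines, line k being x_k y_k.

√366 → a₀=19, period (7,1,1,1,2,12,2,1,1,1,7,38); ℓ=12 even so k=11
step 0: (19, 1)  from 19·(1,0) + (0,1)
…
step 2: (153, 8)  from 1·(134,7) + (19,1)
step 3: (287, 15)  from 1·(153,8) + (134,7)
…
step 5: (1167, 61)  from 2·(440,23) + (287,15)
…
step 7: (30055, 1571)  from 2·(14444,755) + (1167,61)
…
step 9: (74554, 3897)  from 1·(44499,2326) + (30055,1571)
step 10: (119053, 6223)  from 1·(74554,3897) + (44499,2326)
step 11: (907925, 47458)  from 7·(119053,6223) + (74554,3897)
→ (907925, 47458).  Check: 907925²=824327805625, 366·47458²=824327805624, difference 1.
(x_2, y_2) = (907925·907925 + 366·47458·47458, 907925·47458 + 47458·907925) = (1648655611249, 86176609300)

907925 47458
1648655611249 86176609300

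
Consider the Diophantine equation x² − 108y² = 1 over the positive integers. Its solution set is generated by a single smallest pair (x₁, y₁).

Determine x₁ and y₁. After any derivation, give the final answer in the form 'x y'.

d=108: √d = [10; 2,1,1,4,1,1,2,20] (ℓ=8, even), read p_7/q_7
i=0: a=10 ⇒ p=10, q=1
…
i=4: a=4 ⇒ p=239, q=23
…
i=6: a=1 ⇒ p=530, q=51
i=7: a=2 ⇒ p=1351, q=130
(x₁, y₁) = (1351, 130);  1351² − 108·130² = 1 ✓

1351 130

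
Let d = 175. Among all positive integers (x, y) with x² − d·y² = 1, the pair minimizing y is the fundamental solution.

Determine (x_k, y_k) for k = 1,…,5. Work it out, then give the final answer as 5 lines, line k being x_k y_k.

√175 = [13; 4,2,1,2,4,26, …], period ℓ=6 (even) → k=5
k=0  a_k=13  p_k/q_k = 13/1
k=1  a_k=4  p_k/q_k = 53/4
…
k=4  a_k=2  p_k/q_k = 463/35
k=5  a_k=4  p_k/q_k = 2024/153
(x₁, y₁) = (2024, 153);  2024² − 175·153² = 1 ✓
k=2:  x_2 = 2024·2024+175·153·153 = 8193151,  y_2 = 2024·153+153·2024 = 619344
k=3:  x_3 = 2024·8193151+175·153·619344 = 33165873224,  y_3 = 2024·619344+153·8193151 = 2507104359
k=4:  x_4 = 2024·33165873224+175·153·2507104359 = 134255446617601,  y_4 = 2024·2507104359+153·33165873224 = 10148757825888
k=5:  x_5 = 2024·134255446617601+175·153·10148757825888 = 543466014742175624,  y_5 = 2024·10148757825888+153·134255446617601 = 41082169172090265

2024 153
8193151 619344
33165873224 2507104359
134255446617601 10148757825888
543466014742175624 41082169172090265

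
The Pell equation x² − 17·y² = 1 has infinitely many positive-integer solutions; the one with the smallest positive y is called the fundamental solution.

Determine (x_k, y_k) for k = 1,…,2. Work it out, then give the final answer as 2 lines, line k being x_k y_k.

33 8
2177 528

d=17: √d = [4; 8] (ℓ=1, odd), read p_1/q_1
k=0  a_k=4  p_k/q_k = 4/1
k=1  a_k=8  p_k/q_k = 33/8
→ (33, 8).  Check: 33²=1089, 17·8²=1088, difference 1.
k=2:  x_2 = 33·33+17·8·8 = 2177,  y_2 = 33·8+8·33 = 528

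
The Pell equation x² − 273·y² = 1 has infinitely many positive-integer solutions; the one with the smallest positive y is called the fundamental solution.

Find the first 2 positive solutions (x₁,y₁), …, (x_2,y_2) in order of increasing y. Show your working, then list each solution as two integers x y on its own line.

727 44
1057057 63976

[16; 1,1,10,1,1,32] for √273; ℓ=6 ⇒ convergent index 5
k=0  a_k=16  p_k/q_k = 16/1
…
k=2  a_k=1  p_k/q_k = 33/2
…
k=4  a_k=1  p_k/q_k = 380/23
k=5  a_k=1  p_k/q_k = 727/44
→ (727, 44).  Check: 727²=528529, 273·44²=528528, difference 1.
(x_2, y_2) = (727·727 + 273·44·44, 727·44 + 44·727) = (1057057, 63976)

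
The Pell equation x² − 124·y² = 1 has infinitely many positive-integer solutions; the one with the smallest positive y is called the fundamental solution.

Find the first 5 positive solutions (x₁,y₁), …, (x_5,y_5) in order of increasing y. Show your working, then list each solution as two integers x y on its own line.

4620799 414960
42703566796801 3834893506080
394649197502177907199 35440544156001500880
3647189234337689639247667201 327527261991011323636100160
33705856733676329245494460531519999 3026875289361570825948579964954800

d=124: √d = [11; 7,2,1,1,1,…,2,7,22] (ℓ=16, even), read p_15/q_15
i=0: a=11 ⇒ p=11, q=1
i=1: a=7 ⇒ p=78, q=7
i=2: a=2 ⇒ p=167, q=15
i=3: a=1 ⇒ p=245, q=22
i=4: a=1 ⇒ p=412, q=37
i=5: a=1 ⇒ p=657, q=59
i=6: a=3 ⇒ p=2383, q=214
i=7: a=1 ⇒ p=3040, q=273
i=8: a=4 ⇒ p=14543, q=1306
i=9: a=1 ⇒ p=17583, q=1579
…
i=11: a=1 ⇒ p=84875, q=7622
…
i=13: a=1 ⇒ p=237042, q=21287
i=14: a=2 ⇒ p=626251, q=56239
i=15: a=7 ⇒ p=4620799, q=414960
fundamental: x₁=4620799, y₁=414960  (since 21351783398401 − 124·172191801600 = 1)
n=2: (4620799,414960)∘(4620799,414960) = (4620799·4620799+124·414960·414960, 4620799·414960+414960·4620799) = (42703566796801,3834893506080)
n=3: (42703566796801,3834893506080)∘(4620799,414960) = (4620799·42703566796801+124·414960·3834893506080, 4620799·3834893506080+414960·42703566796801) = (394649197502177907199,35440544156001500880)
n=4: (394649197502177907199,35440544156001500880)∘(4620799,414960) = (4620799·394649197502177907199+124·414960·35440544156001500880, 4620799·35440544156001500880+414960·394649197502177907199) = (3647189234337689639247667201,327527261991011323636100160)
n=5: (3647189234337689639247667201,327527261991011323636100160)∘(4620799,414960) = (4620799·3647189234337689639247667201+124·414960·327527261991011323636100160, 4620799·327527261991011323636100160+414960·3647189234337689639247667201) = (33705856733676329245494460531519999,3026875289361570825948579964954800)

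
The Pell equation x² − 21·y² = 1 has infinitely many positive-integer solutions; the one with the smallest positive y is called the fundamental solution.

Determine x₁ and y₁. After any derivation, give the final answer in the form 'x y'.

55 12

[4; 1,1,2,1,1,8] for √21; ℓ=6 ⇒ convergent index 5
step 0: (4, 1)  from 4·(1,0) + (0,1)
…
step 4: (32, 7)  from 1·(23,5) + (9,2)
step 5: (55, 12)  from 1·(32,7) + (23,5)
fundamental: x₁=55, y₁=12  (since 3025 − 21·144 = 1)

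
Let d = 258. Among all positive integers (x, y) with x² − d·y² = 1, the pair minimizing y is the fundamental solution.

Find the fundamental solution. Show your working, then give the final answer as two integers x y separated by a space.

[16; 16,32] for √258; ℓ=2 ⇒ convergent index 1
k=0  a_k=16  p_k/q_k = 16/1
k=1  a_k=16  p_k/q_k = 257/16
fundamental: x₁=257, y₁=16  (since 66049 − 258·256 = 1)

257 16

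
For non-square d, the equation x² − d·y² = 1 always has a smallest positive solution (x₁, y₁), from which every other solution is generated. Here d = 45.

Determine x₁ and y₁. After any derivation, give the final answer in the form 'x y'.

161 24

√45 = [6; 1,2,2,2,1,12, …], period ℓ=6 (even) → k=5
step 0: (6, 1)  from 6·(1,0) + (0,1)
step 1: (7, 1)  from 1·(6,1) + (1,0)
…
step 3: (47, 7)  from 2·(20,3) + (7,1)
step 4: (114, 17)  from 2·(47,7) + (20,3)
step 5: (161, 24)  from 1·(114,17) + (47,7)
(x₁, y₁) = (161, 24);  161² − 45·24² = 1 ✓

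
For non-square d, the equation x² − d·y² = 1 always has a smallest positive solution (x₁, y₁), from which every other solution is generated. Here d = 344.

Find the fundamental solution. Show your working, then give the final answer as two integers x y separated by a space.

10405 561

d=344: √d = [18; 1,1,4,1,3,1,4,1,1,36] (ℓ=10, even), read p_9/q_9
i=0: a=18 ⇒ p=18, q=1
…
i=2: a=1 ⇒ p=37, q=2
i=3: a=4 ⇒ p=167, q=9
i=4: a=1 ⇒ p=204, q=11
…
i=8: a=1 ⇒ p=5694, q=307
i=9: a=1 ⇒ p=10405, q=561
fundamental: x₁=10405, y₁=561  (since 108264025 − 344·314721 = 1)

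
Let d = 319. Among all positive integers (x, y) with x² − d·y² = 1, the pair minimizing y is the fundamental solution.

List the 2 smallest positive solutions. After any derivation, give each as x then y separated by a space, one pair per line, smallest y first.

d=319: √d = [17; 1,6,5,1,4,…,6,1,34] (ℓ=14, even), read p_13/q_13
step 0: (17, 1)  from 17·(1,0) + (0,1)
step 1: (18, 1)  from 1·(17,1) + (1,0)
…
step 3: (643, 36)  from 5·(125,7) + (18,1)
step 4: (768, 43)  from 1·(643,36) + (125,7)
step 5: (3715, 208)  from 4·(768,43) + (643,36)
…
step 7: (15628, 875)  from 1·(11913,667) + (3715,208)
step 8: (58797, 3292)  from 3·(15628,875) + (11913,667)
…
step 12: (11102899, 621643)  from 6·(1798881,100718) + (309613,17335)
step 13: (12901780, 722361)  from 1·(11102899,621643) + (1798881,100718)
fundamental: x₁=12901780, y₁=722361  (since 166455927168400 − 319·521805414321 = 1)
n=2: (12901780,722361)∘(12901780,722361) = (12901780·12901780+319·722361·722361, 12901780·722361+722361·12901780) = (332911854336799,18639485405160)

12901780 722361
332911854336799 18639485405160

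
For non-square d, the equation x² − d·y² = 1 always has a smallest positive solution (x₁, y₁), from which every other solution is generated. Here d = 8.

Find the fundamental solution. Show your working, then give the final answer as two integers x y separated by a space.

[2; 1,4] for √8; ℓ=2 ⇒ convergent index 1
i=0: a=2 ⇒ p=2, q=1
i=1: a=1 ⇒ p=3, q=1
(x₁, y₁) = (3, 1);  3² − 8·1² = 1 ✓

3 1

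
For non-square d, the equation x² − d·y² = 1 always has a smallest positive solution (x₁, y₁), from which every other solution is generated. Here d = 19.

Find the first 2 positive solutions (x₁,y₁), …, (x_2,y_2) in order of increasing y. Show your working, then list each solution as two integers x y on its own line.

170 39
57799 13260

d=19: √d = [4; 2,1,3,1,2,8] (ℓ=6, even), read p_5/q_5
k=0  a_k=4  p_k/q_k = 4/1
k=1  a_k=2  p_k/q_k = 9/2
k=2  a_k=1  p_k/q_k = 13/3
…
k=4  a_k=1  p_k/q_k = 61/14
k=5  a_k=2  p_k/q_k = 170/39
(x₁, y₁) = (170, 39);  170² − 19·39² = 1 ✓
(170+39√19)^2 = 57799 + 13260√19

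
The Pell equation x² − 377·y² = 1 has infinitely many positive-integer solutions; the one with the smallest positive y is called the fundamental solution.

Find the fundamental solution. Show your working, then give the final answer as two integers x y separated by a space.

233 12

[19; 2,2,2,38] for √377; ℓ=4 ⇒ convergent index 3
i=0: a=19 ⇒ p=19, q=1
…
i=2: a=2 ⇒ p=97, q=5
i=3: a=2 ⇒ p=233, q=12
fundamental: x₁=233, y₁=12  (since 54289 − 377·144 = 1)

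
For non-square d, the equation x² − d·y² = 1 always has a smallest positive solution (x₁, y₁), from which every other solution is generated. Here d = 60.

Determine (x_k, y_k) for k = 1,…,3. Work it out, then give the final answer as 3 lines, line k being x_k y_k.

31 4
1921 248
119071 15372

d=60: √d = [7; 1,2,1,14] (ℓ=4, even), read p_3/q_3
a_0=7:  p_0=7·1+0=7,  q_0=7·0+1=1
…
a_2=2:  p_2=2·8+7=23,  q_2=2·1+1=3
a_3=1:  p_3=1·23+8=31,  q_3=1·3+1=4
(x₁, y₁) = (31, 4);  31² − 60·4² = 1 ✓
(x_2, y_2) = (31·31 + 60·4·4, 31·4 + 4·31) = (1921, 248)
(x_3, y_3) = (31·1921 + 60·4·248, 31·248 + 4·1921) = (119071, 15372)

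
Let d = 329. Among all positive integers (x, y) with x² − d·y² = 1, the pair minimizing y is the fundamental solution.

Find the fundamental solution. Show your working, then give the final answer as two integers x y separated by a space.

√329 → a₀=18, period (7,4,2,1,1,4,1,1,2,4,7,36); ℓ=12 even so k=11
step 0: (18, 1)  from 18·(1,0) + (0,1)
step 1: (127, 7)  from 7·(18,1) + (1,0)
…
step 3: (1179, 65)  from 2·(526,29) + (127,7)
step 4: (1705, 94)  from 1·(1179,65) + (526,29)
step 5: (2884, 159)  from 1·(1705,94) + (1179,65)
step 6: (13241, 730)  from 4·(2884,159) + (1705,94)
step 7: (16125, 889)  from 1·(13241,730) + (2884,159)
…
step 10: (328794, 18127)  from 4·(74857,4127) + (29366,1619)
step 11: (2376415, 131016)  from 7·(328794,18127) + (74857,4127)
(x₁, y₁) = (2376415, 131016);  2376415² − 329·131016² = 1 ✓

2376415 131016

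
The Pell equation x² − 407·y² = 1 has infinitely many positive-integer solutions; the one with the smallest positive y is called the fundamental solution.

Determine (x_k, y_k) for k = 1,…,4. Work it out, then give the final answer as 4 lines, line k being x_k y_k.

2663 132
14183137 703032
75539384999 3744348300
402322750321537 19942398342768

[20; 5,1,2,1,5,40] for √407; ℓ=6 ⇒ convergent index 5
k=0  a_k=20  p_k/q_k = 20/1
…
k=2  a_k=1  p_k/q_k = 121/6
k=3  a_k=2  p_k/q_k = 343/17
k=4  a_k=1  p_k/q_k = 464/23
k=5  a_k=5  p_k/q_k = 2663/132
→ (2663, 132).  Check: 2663²=7091569, 407·132²=7091568, difference 1.
(2663+132√407)^2 = 14183137 + 703032√407
(2663+132√407)^3 = 75539384999 + 3744348300√407
(2663+132√407)^4 = 402322750321537 + 19942398342768√407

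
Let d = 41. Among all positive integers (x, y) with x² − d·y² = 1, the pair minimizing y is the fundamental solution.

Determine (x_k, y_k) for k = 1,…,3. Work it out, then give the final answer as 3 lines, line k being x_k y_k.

√41 → a₀=6, period (2,2,12); ℓ=3 odd so k=5
a_0=6:  p_0=6·1+0=6,  q_0=6·0+1=1
…
a_4=2:  p_4=2·397+32=826,  q_4=2·62+5=129
a_5=2:  p_5=2·826+397=2049,  q_5=2·129+62=320
(x₁, y₁) = (2049, 320);  2049² − 41·320² = 1 ✓
(x_2, y_2) = (2049·2049 + 41·320·320, 2049·320 + 320·2049) = (8396801, 1311360)
(x_3, y_3) = (2049·8396801 + 41·320·1311360, 2049·1311360 + 320·8396801) = (34410088449, 5373952960)

2049 320
8396801 1311360
34410088449 5373952960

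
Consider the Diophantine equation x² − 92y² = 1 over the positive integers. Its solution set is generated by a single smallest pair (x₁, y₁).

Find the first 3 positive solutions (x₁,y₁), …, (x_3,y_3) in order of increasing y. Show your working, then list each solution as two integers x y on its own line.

1151 120
2649601 276240
6099380351 635904360

√92 = [9; 1,1,2,4,2,1,1,18, …], period ℓ=8 (even) → k=7
k=0  a_k=9  p_k/q_k = 9/1
k=1  a_k=1  p_k/q_k = 10/1
…
k=5  a_k=2  p_k/q_k = 470/49
k=6  a_k=1  p_k/q_k = 681/71
k=7  a_k=1  p_k/q_k = 1151/120
→ (1151, 120).  Check: 1151²=1324801, 92·120²=1324800, difference 1.
(1151+120√92)^2 = 2649601 + 276240√92
(1151+120√92)^3 = 6099380351 + 635904360√92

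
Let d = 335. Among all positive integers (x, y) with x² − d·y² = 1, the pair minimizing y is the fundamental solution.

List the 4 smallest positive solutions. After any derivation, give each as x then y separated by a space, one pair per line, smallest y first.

604 33
729631 39864
881393644 48155679
1064722792321 58172020368

√335 = [18; 3,3,3,36, …], period ℓ=4 (even) → k=3
step 0: (18, 1)  from 18·(1,0) + (0,1)
step 1: (55, 3)  from 3·(18,1) + (1,0)
step 2: (183, 10)  from 3·(55,3) + (18,1)
step 3: (604, 33)  from 3·(183,10) + (55,3)
(x₁, y₁) = (604, 33);  604² − 335·33² = 1 ✓
(x_2, y_2) = (604·604 + 335·33·33, 604·33 + 33·604) = (729631, 39864)
(x_3, y_3) = (604·729631 + 335·33·39864, 604·39864 + 33·729631) = (881393644, 48155679)
(x_4, y_4) = (604·881393644 + 335·33·48155679, 604·48155679 + 33·881393644) = (1064722792321, 58172020368)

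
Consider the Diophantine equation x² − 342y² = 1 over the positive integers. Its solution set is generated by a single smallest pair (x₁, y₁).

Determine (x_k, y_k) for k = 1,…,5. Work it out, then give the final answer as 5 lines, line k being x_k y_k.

d=342: √d = [18; 2,36] (ℓ=2, even), read p_1/q_1
a_0=18:  p_0=18·1+0=18,  q_0=18·0+1=1
a_1=2:  p_1=2·18+1=37,  q_1=2·1+0=2
→ (37, 2).  Check: 37²=1369, 342·2²=1368, difference 1.
n=2: (37,2)∘(37,2) = (37·37+342·2·2, 37·2+2·37) = (2737,148)
n=3: (2737,148)∘(37,2) = (37·2737+342·2·148, 37·148+2·2737) = (202501,10950)
n=4: (202501,10950)∘(37,2) = (37·202501+342·2·10950, 37·10950+2·202501) = (14982337,810152)
n=5: (14982337,810152)∘(37,2) = (37·14982337+342·2·810152, 37·810152+2·14982337) = (1108490437,59940298)

37 2
2737 148
202501 10950
14982337 810152
1108490437 59940298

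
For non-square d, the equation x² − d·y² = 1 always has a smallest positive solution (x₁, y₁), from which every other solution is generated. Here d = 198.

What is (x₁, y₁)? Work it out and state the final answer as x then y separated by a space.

d=198: √d = [14; 14,28] (ℓ=2, even), read p_1/q_1
step 0: (14, 1)  from 14·(1,0) + (0,1)
step 1: (197, 14)  from 14·(14,1) + (1,0)
→ (197, 14).  Check: 197²=38809, 198·14²=38808, difference 1.

197 14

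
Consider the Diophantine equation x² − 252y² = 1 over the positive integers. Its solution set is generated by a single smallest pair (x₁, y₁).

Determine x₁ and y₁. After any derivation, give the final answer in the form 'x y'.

d=252: √d = [15; 1,6,1,30] (ℓ=4, even), read p_3/q_3
k=0  a_k=15  p_k/q_k = 15/1
k=1  a_k=1  p_k/q_k = 16/1
k=2  a_k=6  p_k/q_k = 111/7
k=3  a_k=1  p_k/q_k = 127/8
(x₁, y₁) = (127, 8);  127² − 252·8² = 1 ✓

127 8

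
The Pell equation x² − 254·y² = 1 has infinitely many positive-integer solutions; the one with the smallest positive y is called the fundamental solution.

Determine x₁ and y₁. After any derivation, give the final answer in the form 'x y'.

255 16

√254 = [15; 1,14,1,30, …], period ℓ=4 (even) → k=3
a_0=15:  p_0=15·1+0=15,  q_0=15·0+1=1
a_1=1:  p_1=1·15+1=16,  q_1=1·1+0=1
a_2=14:  p_2=14·16+15=239,  q_2=14·1+1=15
a_3=1:  p_3=1·239+16=255,  q_3=1·15+1=16
→ (255, 16).  Check: 255²=65025, 254·16²=65024, difference 1.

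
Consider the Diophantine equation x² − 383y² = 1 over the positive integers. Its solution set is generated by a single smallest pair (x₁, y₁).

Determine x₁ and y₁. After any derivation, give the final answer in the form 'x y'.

[19; 1,1,3,19,3,1,1,38] for √383; ℓ=8 ⇒ convergent index 7
step 0: (19, 1)  from 19·(1,0) + (0,1)
step 1: (20, 1)  from 1·(19,1) + (1,0)
…
step 3: (137, 7)  from 3·(39,2) + (20,1)
…
step 5: (8063, 412)  from 3·(2642,135) + (137,7)
step 6: (10705, 547)  from 1·(8063,412) + (2642,135)
step 7: (18768, 959)  from 1·(10705,547) + (8063,412)
(x₁, y₁) = (18768, 959);  18768² − 383·959² = 1 ✓

18768 959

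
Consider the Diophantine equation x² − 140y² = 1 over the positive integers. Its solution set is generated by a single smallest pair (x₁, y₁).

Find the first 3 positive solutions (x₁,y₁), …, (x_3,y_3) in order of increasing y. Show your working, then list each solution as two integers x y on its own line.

√140 → a₀=11, period (1,4,1,22); ℓ=4 even so k=3
k=0  a_k=11  p_k/q_k = 11/1
k=1  a_k=1  p_k/q_k = 12/1
k=2  a_k=4  p_k/q_k = 59/5
k=3  a_k=1  p_k/q_k = 71/6
fundamental: x₁=71, y₁=6  (since 5041 − 140·36 = 1)
k=2:  x_2 = 71·71+140·6·6 = 10081,  y_2 = 71·6+6·71 = 852
k=3:  x_3 = 71·10081+140·6·852 = 1431431,  y_3 = 71·852+6·10081 = 120978

71 6
10081 852
1431431 120978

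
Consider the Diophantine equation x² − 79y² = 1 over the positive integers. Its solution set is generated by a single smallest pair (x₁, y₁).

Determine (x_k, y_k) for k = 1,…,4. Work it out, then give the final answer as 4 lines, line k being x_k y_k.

[8; 1,7,1,16] for √79; ℓ=4 ⇒ convergent index 3
i=0: a=8 ⇒ p=8, q=1
…
i=2: a=7 ⇒ p=71, q=8
i=3: a=1 ⇒ p=80, q=9
(x₁, y₁) = (80, 9);  80² − 79·9² = 1 ✓
n=2: (80,9)∘(80,9) = (80·80+79·9·9, 80·9+9·80) = (12799,1440)
n=3: (12799,1440)∘(80,9) = (80·12799+79·9·1440, 80·1440+9·12799) = (2047760,230391)
n=4: (2047760,230391)∘(80,9) = (80·2047760+79·9·230391, 80·230391+9·2047760) = (327628801,36861120)

80 9
12799 1440
2047760 230391
327628801 36861120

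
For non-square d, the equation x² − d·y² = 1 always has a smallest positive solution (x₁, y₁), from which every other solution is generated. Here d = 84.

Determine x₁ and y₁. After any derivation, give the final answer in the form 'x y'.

55 6

√84 → a₀=9, period (6,18); ℓ=2 even so k=1
a_0=9:  p_0=9·1+0=9,  q_0=9·0+1=1
a_1=6:  p_1=6·9+1=55,  q_1=6·1+0=6
(x₁, y₁) = (55, 6);  55² − 84·6² = 1 ✓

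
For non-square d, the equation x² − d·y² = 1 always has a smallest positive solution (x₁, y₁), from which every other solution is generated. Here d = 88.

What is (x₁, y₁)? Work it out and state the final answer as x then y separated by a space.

197 21

√88 → a₀=9, period (2,1,1,1,2,18); ℓ=6 even so k=5
step 0: (9, 1)  from 9·(1,0) + (0,1)
step 1: (19, 2)  from 2·(9,1) + (1,0)
…
step 4: (75, 8)  from 1·(47,5) + (28,3)
step 5: (197, 21)  from 2·(75,8) + (47,5)
fundamental: x₁=197, y₁=21  (since 38809 − 88·441 = 1)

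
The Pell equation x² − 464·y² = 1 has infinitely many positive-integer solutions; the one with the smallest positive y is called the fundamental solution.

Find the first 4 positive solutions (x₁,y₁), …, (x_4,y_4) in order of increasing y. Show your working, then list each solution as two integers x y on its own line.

√464 = [21; 1,1,5,1,1,1,5,1,1,42, …], period ℓ=10 (even) → k=9
a_0=21:  p_0=21·1+0=21,  q_0=21·0+1=1
…
a_3=5:  p_3=5·43+22=237,  q_3=5·2+1=11
…
a_5=1:  p_5=1·280+237=517,  q_5=1·13+11=24
…
a_7=5:  p_7=5·797+517=4502,  q_7=5·37+24=209
a_8=1:  p_8=1·4502+797=5299,  q_8=1·209+37=246
a_9=1:  p_9=1·5299+4502=9801,  q_9=1·246+209=455
(x₁, y₁) = (9801, 455);  9801² − 464·455² = 1 ✓
n=2: (9801,455)∘(9801,455) = (9801·9801+464·455·455, 9801·455+455·9801) = (192119201,8918910)
n=3: (192119201,8918910)∘(9801,455) = (9801·192119201+464·455·8918910, 9801·8918910+455·192119201) = (3765920568201,174828473365)
n=4: (3765920568201,174828473365)∘(9801,455) = (9801·3765920568201+464·455·174828473365, 9801·174828473365+455·3765920568201) = (73819574785756801,3426987725981820)

9801 455
192119201 8918910
3765920568201 174828473365
73819574785756801 3426987725981820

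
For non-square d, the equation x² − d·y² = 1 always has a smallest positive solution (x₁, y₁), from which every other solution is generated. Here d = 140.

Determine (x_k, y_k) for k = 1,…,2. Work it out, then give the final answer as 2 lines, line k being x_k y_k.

71 6
10081 852

[11; 1,4,1,22] for √140; ℓ=4 ⇒ convergent index 3
k=0  a_k=11  p_k/q_k = 11/1
…
k=2  a_k=4  p_k/q_k = 59/5
k=3  a_k=1  p_k/q_k = 71/6
→ (71, 6).  Check: 71²=5041, 140·6²=5040, difference 1.
n=2: (71,6)∘(71,6) = (71·71+140·6·6, 71·6+6·71) = (10081,852)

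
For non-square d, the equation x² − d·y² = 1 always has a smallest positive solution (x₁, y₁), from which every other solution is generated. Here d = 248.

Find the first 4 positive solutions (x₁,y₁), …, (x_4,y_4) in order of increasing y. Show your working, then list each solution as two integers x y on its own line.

√248 = [15; 1,2,1,30, …], period ℓ=4 (even) → k=3
i=0: a=15 ⇒ p=15, q=1
…
i=2: a=2 ⇒ p=47, q=3
i=3: a=1 ⇒ p=63, q=4
→ (63, 4).  Check: 63²=3969, 248·4²=3968, difference 1.
(63+4√248)^2 = 7937 + 504√248
(63+4√248)^3 = 999999 + 63500√248
(63+4√248)^4 = 125991937 + 8000496√248

63 4
7937 504
999999 63500
125991937 8000496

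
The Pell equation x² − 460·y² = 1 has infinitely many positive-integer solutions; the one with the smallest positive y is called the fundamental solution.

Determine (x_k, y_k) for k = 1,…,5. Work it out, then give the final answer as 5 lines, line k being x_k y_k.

√460 → a₀=21, period (2,4,3,1,2,10,2,1,3,4,2,42); ℓ=12 even so k=11
k=0  a_k=21  p_k/q_k = 21/1
k=1  a_k=2  p_k/q_k = 43/2
k=2  a_k=4  p_k/q_k = 193/9
…
k=5  a_k=2  p_k/q_k = 2252/105
…
k=8  a_k=1  p_k/q_k = 72257/3369
…
k=10  a_k=4  p_k/q_k = 1135029/52921
k=11  a_k=2  p_k/q_k = 2535751/118230
fundamental: x₁=2535751, y₁=118230  (since 6430033134001 − 460·13978332900 = 1)
k=2:  x_2 = 2535751·2535751+460·118230·118230 = 12860066268001,  y_2 = 2535751·118230+118230·2535751 = 599603681460
k=3:  x_3 = 2535751·12860066268001+460·118230·599603681460 = 65219851798297071751,  y_3 = 2535751·599603681460+118230·12860066268001 = 3040891269731634690
k=4:  x_4 = 2535751·65219851798297071751+460·118230·3040891269731634690 = 330762608834754335913072001,  y_4 = 2535751·3040891269731634690+118230·65219851798297071751 = 15421886156225925189922920
k=5:  x_5 = 2535751·330762608834754335913072001+460·118230·15421886156225925189922920 = 1677463232230609064240018182143751,  y_5 = 2535751·15421886156225925189922920+118230·330762608834754335913072001 = 78212126485069051161274736991150

2535751 118230
12860066268001 599603681460
65219851798297071751 3040891269731634690
330762608834754335913072001 15421886156225925189922920
1677463232230609064240018182143751 78212126485069051161274736991150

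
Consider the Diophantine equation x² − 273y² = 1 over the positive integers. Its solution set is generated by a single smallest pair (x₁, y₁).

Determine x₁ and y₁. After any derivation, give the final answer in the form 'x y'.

727 44

d=273: √d = [16; 1,1,10,1,1,32] (ℓ=6, even), read p_5/q_5
i=0: a=16 ⇒ p=16, q=1
i=1: a=1 ⇒ p=17, q=1
i=2: a=1 ⇒ p=33, q=2
…
i=4: a=1 ⇒ p=380, q=23
i=5: a=1 ⇒ p=727, q=44
(x₁, y₁) = (727, 44);  727² − 273·44² = 1 ✓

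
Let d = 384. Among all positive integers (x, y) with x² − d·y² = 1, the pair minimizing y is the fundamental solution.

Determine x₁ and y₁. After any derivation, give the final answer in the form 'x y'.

4801 245

d=384: √d = [19; 1,1,2,9,2,1,1,38] (ℓ=8, even), read p_7/q_7
k=0  a_k=19  p_k/q_k = 19/1
k=1  a_k=1  p_k/q_k = 20/1
k=2  a_k=1  p_k/q_k = 39/2
…
k=4  a_k=9  p_k/q_k = 921/47
k=5  a_k=2  p_k/q_k = 1940/99
k=6  a_k=1  p_k/q_k = 2861/146
k=7  a_k=1  p_k/q_k = 4801/245
(x₁, y₁) = (4801, 245);  4801² − 384·245² = 1 ✓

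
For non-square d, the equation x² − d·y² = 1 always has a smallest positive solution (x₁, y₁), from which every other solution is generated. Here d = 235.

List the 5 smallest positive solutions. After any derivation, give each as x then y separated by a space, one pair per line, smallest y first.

√235 = [15; 3,30, …], period ℓ=2 (even) → k=1
k=0  a_k=15  p_k/q_k = 15/1
k=1  a_k=3  p_k/q_k = 46/3
fundamental: x₁=46, y₁=3  (since 2116 − 235·9 = 1)
(46+3√235)^2 = 4231 + 276√235
(46+3√235)^3 = 389206 + 25389√235
(46+3√235)^4 = 35802721 + 2335512√235
(46+3√235)^5 = 3293461126 + 214841715√235

46 3
4231 276
389206 25389
35802721 2335512
3293461126 214841715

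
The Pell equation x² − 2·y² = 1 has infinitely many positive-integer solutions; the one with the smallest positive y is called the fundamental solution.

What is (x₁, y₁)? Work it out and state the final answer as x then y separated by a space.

3 2

[1; 2] for √2; ℓ=1 ⇒ convergent index 1
k=0  a_k=1  p_k/q_k = 1/1
k=1  a_k=2  p_k/q_k = 3/2
(x₁, y₁) = (3, 2);  3² − 2·2² = 1 ✓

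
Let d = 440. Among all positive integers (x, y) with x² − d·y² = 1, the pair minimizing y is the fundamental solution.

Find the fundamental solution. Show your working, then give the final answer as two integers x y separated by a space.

d=440: √d = [20; 1,40] (ℓ=2, even), read p_1/q_1
a_0=20:  p_0=20·1+0=20,  q_0=20·0+1=1
a_1=1:  p_1=1·20+1=21,  q_1=1·1+0=1
→ (21, 1).  Check: 21²=441, 440·1²=440, difference 1.

21 1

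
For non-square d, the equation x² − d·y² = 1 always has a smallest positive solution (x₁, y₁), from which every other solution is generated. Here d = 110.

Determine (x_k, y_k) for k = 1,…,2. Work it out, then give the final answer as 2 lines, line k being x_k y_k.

21 2
881 84

[10; 2,20] for √110; ℓ=2 ⇒ convergent index 1
k=0  a_k=10  p_k/q_k = 10/1
k=1  a_k=2  p_k/q_k = 21/2
(x₁, y₁) = (21, 2);  21² − 110·2² = 1 ✓
n=2: (21,2)∘(21,2) = (21·21+110·2·2, 21·2+2·21) = (881,84)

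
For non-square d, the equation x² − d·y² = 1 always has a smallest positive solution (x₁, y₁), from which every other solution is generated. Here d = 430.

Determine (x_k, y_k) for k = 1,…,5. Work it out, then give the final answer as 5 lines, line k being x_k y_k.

2862251 138030
16384961574001 790153011060
93795745300289010251 4523232492118854090
536933931562978654798296001 25893253447598574322902120
3073679365100040639604854765306251 148225981147280410676109712890150

√430 = [20; 1,2,1,3,1,…,2,1,40, …], period ℓ=14 (even) → k=13
i=0: a=20 ⇒ p=20, q=1
i=1: a=1 ⇒ p=21, q=1
…
i=5: a=1 ⇒ p=394, q=19
i=6: a=6 ⇒ p=2675, q=129
…
i=10: a=3 ⇒ p=599138, q=28893
…
i=12: a=2 ⇒ p=2107880, q=101651
i=13: a=1 ⇒ p=2862251, q=138030
(x₁, y₁) = (2862251, 138030);  2862251² − 430·138030² = 1 ✓
n=2: (2862251,138030)∘(2862251,138030) = (2862251·2862251+430·138030·138030, 2862251·138030+138030·2862251) = (16384961574001,790153011060)
n=3: (16384961574001,790153011060)∘(2862251,138030) = (2862251·16384961574001+430·138030·790153011060, 2862251·790153011060+138030·16384961574001) = (93795745300289010251,4523232492118854090)
n=4: (93795745300289010251,4523232492118854090)∘(2862251,138030) = (2862251·93795745300289010251+430·138030·4523232492118854090, 2862251·4523232492118854090+138030·93795745300289010251) = (536933931562978654798296001,25893253447598574322902120)
n=5: (536933931562978654798296001,25893253447598574322902120)∘(2862251,138030) = (2862251·536933931562978654798296001+430·138030·25893253447598574322902120, 2862251·25893253447598574322902120+138030·536933931562978654798296001) = (3073679365100040639604854765306251,148225981147280410676109712890150)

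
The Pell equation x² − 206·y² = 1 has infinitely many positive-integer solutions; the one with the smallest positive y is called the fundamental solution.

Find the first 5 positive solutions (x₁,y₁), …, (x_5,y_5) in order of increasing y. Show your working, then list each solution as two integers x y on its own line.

[14; 2,1,5,14,5,1,2,28] for √206; ℓ=8 ⇒ convergent index 7
a_0=14:  p_0=14·1+0=14,  q_0=14·0+1=1
…
a_2=1:  p_2=1·29+14=43,  q_2=1·2+1=3
…
a_4=14:  p_4=14·244+43=3459,  q_4=14·17+3=241
a_5=5:  p_5=5·3459+244=17539,  q_5=5·241+17=1222
a_6=1:  p_6=1·17539+3459=20998,  q_6=1·1222+241=1463
a_7=2:  p_7=2·20998+17539=59535,  q_7=2·1463+1222=4148
(x₁, y₁) = (59535, 4148);  59535² − 206·4148² = 1 ✓
(59535+4148√206)^2 = 7088832449 + 493902360√206
(59535+4148√206)^3 = 844067279642895 + 58808954001052√206
(59535+4148√206)^4 = 100503090979990675201 + 7002382152411359280√206
(59535+4148√206)^5 = 11966903042143422416540175 + 833773642828811595468548√206

59535 4148
7088832449 493902360
844067279642895 58808954001052
100503090979990675201 7002382152411359280
11966903042143422416540175 833773642828811595468548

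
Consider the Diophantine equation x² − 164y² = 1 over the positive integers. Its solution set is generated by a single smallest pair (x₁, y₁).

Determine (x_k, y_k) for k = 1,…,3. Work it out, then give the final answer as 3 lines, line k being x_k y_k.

2049 160
8396801 655680
34410088449 2686976480

[12; 1,4,6,4,1,24] for √164; ℓ=6 ⇒ convergent index 5
k=0  a_k=12  p_k/q_k = 12/1
…
k=3  a_k=6  p_k/q_k = 397/31
k=4  a_k=4  p_k/q_k = 1652/129
k=5  a_k=1  p_k/q_k = 2049/160
(x₁, y₁) = (2049, 160);  2049² − 164·160² = 1 ✓
(2049+160√164)^2 = 8396801 + 655680√164
(2049+160√164)^3 = 34410088449 + 2686976480√164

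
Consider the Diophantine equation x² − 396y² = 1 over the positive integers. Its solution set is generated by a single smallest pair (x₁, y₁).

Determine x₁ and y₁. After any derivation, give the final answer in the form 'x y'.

[19; 1,8,1,38] for √396; ℓ=4 ⇒ convergent index 3
a_0=19:  p_0=19·1+0=19,  q_0=19·0+1=1
a_1=1:  p_1=1·19+1=20,  q_1=1·1+0=1
a_2=8:  p_2=8·20+19=179,  q_2=8·1+1=9
a_3=1:  p_3=1·179+20=199,  q_3=1·9+1=10
→ (199, 10).  Check: 199²=39601, 396·10²=39600, difference 1.

199 10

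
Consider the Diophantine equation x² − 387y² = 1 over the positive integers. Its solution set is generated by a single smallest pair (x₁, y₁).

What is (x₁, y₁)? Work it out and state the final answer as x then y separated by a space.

d=387: √d = [19; 1,2,19,2,1,38] (ℓ=6, even), read p_5/q_5
i=0: a=19 ⇒ p=19, q=1
…
i=4: a=2 ⇒ p=2341, q=119
i=5: a=1 ⇒ p=3482, q=177
→ (3482, 177).  Check: 3482²=12124324, 387·177²=12124323, difference 1.

3482 177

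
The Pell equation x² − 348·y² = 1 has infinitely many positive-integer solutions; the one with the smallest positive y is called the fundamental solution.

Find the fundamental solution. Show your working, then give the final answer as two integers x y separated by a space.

[18; 1,1,1,8,1,1,1,36] for √348; ℓ=8 ⇒ convergent index 7
a_0=18:  p_0=18·1+0=18,  q_0=18·0+1=1
…
a_2=1:  p_2=1·19+18=37,  q_2=1·1+1=2
a_3=1:  p_3=1·37+19=56,  q_3=1·2+1=3
a_4=8:  p_4=8·56+37=485,  q_4=8·3+2=26
a_5=1:  p_5=1·485+56=541,  q_5=1·26+3=29
a_6=1:  p_6=1·541+485=1026,  q_6=1·29+26=55
a_7=1:  p_7=1·1026+541=1567,  q_7=1·55+29=84
(x₁, y₁) = (1567, 84);  1567² − 348·84² = 1 ✓

1567 84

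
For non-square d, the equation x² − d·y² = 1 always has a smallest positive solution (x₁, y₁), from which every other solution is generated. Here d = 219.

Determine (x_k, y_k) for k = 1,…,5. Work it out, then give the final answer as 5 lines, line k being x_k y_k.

74 5
10951 740
1620674 109515
239848801 16207480
35496001874 2398597525

[14; 1,3,1,28] for √219; ℓ=4 ⇒ convergent index 3
a_0=14:  p_0=14·1+0=14,  q_0=14·0+1=1
a_1=1:  p_1=1·14+1=15,  q_1=1·1+0=1
a_2=3:  p_2=3·15+14=59,  q_2=3·1+1=4
a_3=1:  p_3=1·59+15=74,  q_3=1·4+1=5
→ (74, 5).  Check: 74²=5476, 219·5²=5475, difference 1.
k=2:  x_2 = 74·74+219·5·5 = 10951,  y_2 = 74·5+5·74 = 740
k=3:  x_3 = 74·10951+219·5·740 = 1620674,  y_3 = 74·740+5·10951 = 109515
k=4:  x_4 = 74·1620674+219·5·109515 = 239848801,  y_4 = 74·109515+5·1620674 = 16207480
k=5:  x_5 = 74·239848801+219·5·16207480 = 35496001874,  y_5 = 74·16207480+5·239848801 = 2398597525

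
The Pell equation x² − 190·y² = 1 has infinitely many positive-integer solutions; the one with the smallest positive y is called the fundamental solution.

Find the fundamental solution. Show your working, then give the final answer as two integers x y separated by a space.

52021 3774

√190 → a₀=13, period (1,3,1,1,1,…,3,1,26); ℓ=14 even so k=13
k=0  a_k=13  p_k/q_k = 13/1
…
k=5  a_k=1  p_k/q_k = 193/14
…
k=8  a_k=2  p_k/q_k = 2936/213
…
k=12  a_k=3  p_k/q_k = 40787/2959
k=13  a_k=1  p_k/q_k = 52021/3774
→ (52021, 3774).  Check: 52021²=2706184441, 190·3774²=2706184440, difference 1.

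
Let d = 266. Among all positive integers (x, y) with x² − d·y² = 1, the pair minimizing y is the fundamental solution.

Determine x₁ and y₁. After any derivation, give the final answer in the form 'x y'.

d=266: √d = [16; 3,4,3,32] (ℓ=4, even), read p_3/q_3
a_0=16:  p_0=16·1+0=16,  q_0=16·0+1=1
a_1=3:  p_1=3·16+1=49,  q_1=3·1+0=3
a_2=4:  p_2=4·49+16=212,  q_2=4·3+1=13
a_3=3:  p_3=3·212+49=685,  q_3=3·13+3=42
fundamental: x₁=685, y₁=42  (since 469225 − 266·1764 = 1)

685 42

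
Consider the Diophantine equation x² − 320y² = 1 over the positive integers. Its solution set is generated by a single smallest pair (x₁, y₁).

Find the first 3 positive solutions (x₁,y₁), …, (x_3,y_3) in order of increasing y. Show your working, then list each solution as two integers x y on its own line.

161 9
51841 2898
16692641 933147

√320 = [17; 1,7,1,34, …], period ℓ=4 (even) → k=3
a_0=17:  p_0=17·1+0=17,  q_0=17·0+1=1
…
a_2=7:  p_2=7·18+17=143,  q_2=7·1+1=8
a_3=1:  p_3=1·143+18=161,  q_3=1·8+1=9
(x₁, y₁) = (161, 9);  161² − 320·9² = 1 ✓
(x_2, y_2) = (161·161 + 320·9·9, 161·9 + 9·161) = (51841, 2898)
(x_3, y_3) = (161·51841 + 320·9·2898, 161·2898 + 9·51841) = (16692641, 933147)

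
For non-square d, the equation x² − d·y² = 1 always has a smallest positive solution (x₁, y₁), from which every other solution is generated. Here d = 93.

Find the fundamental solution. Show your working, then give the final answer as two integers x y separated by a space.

12151 1260

[9; 1,1,1,4,6,4,1,1,1,18] for √93; ℓ=10 ⇒ convergent index 9
step 0: (9, 1)  from 9·(1,0) + (0,1)
step 1: (10, 1)  from 1·(9,1) + (1,0)
…
step 8: (7821, 811)  from 1·(4330,449) + (3491,362)
step 9: (12151, 1260)  from 1·(7821,811) + (4330,449)
fundamental: x₁=12151, y₁=1260  (since 147646801 − 93·1587600 = 1)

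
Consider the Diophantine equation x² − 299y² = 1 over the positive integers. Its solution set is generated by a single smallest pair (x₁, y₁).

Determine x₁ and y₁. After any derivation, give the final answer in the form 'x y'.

415 24

[17; 3,2,3,34] for √299; ℓ=4 ⇒ convergent index 3
i=0: a=17 ⇒ p=17, q=1
i=1: a=3 ⇒ p=52, q=3
i=2: a=2 ⇒ p=121, q=7
i=3: a=3 ⇒ p=415, q=24
(x₁, y₁) = (415, 24);  415² − 299·24² = 1 ✓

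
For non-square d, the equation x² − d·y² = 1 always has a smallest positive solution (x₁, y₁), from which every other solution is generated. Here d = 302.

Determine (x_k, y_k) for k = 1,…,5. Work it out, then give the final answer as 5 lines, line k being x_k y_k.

4276623 246092
36579008568257 2104885414632
312869258720405635599 18003602753159249380
2676047735673238042056036097 153989243234046232237072848
22888894590955867721004902116885263 1317107878734614996094061229615228

[17; 2,1,1,1,4,…,1,2,34] for √302; ℓ=16 ⇒ convergent index 15
step 0: (17, 1)  from 17·(1,0) + (0,1)
…
step 2: (52, 3)  from 1·(35,2) + (17,1)
step 3: (87, 5)  from 1·(52,3) + (35,2)
step 4: (139, 8)  from 1·(87,5) + (52,3)
…
step 6: (1425, 82)  from 2·(643,37) + (139,8)
…
step 8: (34513, 1986)  from 16·(2068,119) + (1425,82)
…
step 11: (467281, 26889)  from 4·(107675,6196) + (36581,2105)
…
step 13: (1042237, 59974)  from 1·(574956,33085) + (467281,26889)
step 14: (1617193, 93059)  from 1·(1042237,59974) + (574956,33085)
step 15: (4276623, 246092)  from 2·(1617193,93059) + (1042237,59974)
fundamental: x₁=4276623, y₁=246092  (since 18289504284129 − 302·60561272464 = 1)
(4276623+246092√302)^2 = 36579008568257 + 2104885414632√302
(4276623+246092√302)^3 = 312869258720405635599 + 18003602753159249380√302
(4276623+246092√302)^4 = 2676047735673238042056036097 + 153989243234046232237072848√302
(4276623+246092√302)^5 = 22888894590955867721004902116885263 + 1317107878734614996094061229615228√302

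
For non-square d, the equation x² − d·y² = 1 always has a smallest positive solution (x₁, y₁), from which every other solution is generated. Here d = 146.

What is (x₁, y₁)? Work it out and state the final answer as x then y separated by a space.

145 12

√146 → a₀=12, period (12,24); ℓ=2 even so k=1
i=0: a=12 ⇒ p=12, q=1
i=1: a=12 ⇒ p=145, q=12
fundamental: x₁=145, y₁=12  (since 21025 − 146·144 = 1)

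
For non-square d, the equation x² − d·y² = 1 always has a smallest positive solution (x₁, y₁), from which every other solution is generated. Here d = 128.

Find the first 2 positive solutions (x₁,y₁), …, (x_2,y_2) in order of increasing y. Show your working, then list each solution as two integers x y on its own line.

577 51
665857 58854

√128 → a₀=11, period (3,5,3,22); ℓ=4 even so k=3
i=0: a=11 ⇒ p=11, q=1
…
i=2: a=5 ⇒ p=181, q=16
i=3: a=3 ⇒ p=577, q=51
fundamental: x₁=577, y₁=51  (since 332929 − 128·2601 = 1)
(577+51√128)^2 = 665857 + 58854√128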